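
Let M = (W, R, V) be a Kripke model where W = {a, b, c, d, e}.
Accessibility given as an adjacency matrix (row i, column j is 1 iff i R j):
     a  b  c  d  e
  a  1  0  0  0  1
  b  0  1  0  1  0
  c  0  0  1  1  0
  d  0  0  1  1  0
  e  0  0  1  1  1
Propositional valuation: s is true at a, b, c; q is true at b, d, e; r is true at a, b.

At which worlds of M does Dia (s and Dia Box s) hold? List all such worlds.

Let φ = Dia (s and Dia Box s). Evaluate φ at each world:
  a (successors {a, e}): φ is false.
  b (successors {b, d}): φ is false.
  c (successors {c, d}): φ is false.
  d (successors {c, d}): φ is false.
  e (successors {c, d, e}): φ is false.
For instance, at b:
  At b: Dia (s and Dia Box s) requires s and Dia Box s at some successor in {b, d}.
    At b: s and Dia Box s is false.
    At d: s and Dia Box s is false.
  So Dia (s and Dia Box s) is false at b.
Satisfying worlds: none.

none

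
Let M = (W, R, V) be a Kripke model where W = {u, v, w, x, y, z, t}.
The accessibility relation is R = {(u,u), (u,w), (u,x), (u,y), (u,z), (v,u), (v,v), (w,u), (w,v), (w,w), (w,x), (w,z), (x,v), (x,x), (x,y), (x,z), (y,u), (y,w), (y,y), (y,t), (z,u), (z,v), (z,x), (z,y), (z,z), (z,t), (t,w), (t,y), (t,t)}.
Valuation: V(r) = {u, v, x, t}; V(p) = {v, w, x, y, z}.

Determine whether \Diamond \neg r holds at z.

At z: \Diamond \neg r requires \neg r at some successor in {u, v, x, y, z, t}.
  \neg r holds at y, so \Diamond \neg r is true at z.

Yes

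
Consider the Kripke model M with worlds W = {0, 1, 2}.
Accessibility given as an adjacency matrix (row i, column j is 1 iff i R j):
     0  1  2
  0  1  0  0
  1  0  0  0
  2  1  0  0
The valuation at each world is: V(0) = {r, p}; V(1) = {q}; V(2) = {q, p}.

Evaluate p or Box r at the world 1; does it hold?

Yes

At 1: p is false, Box r is true, so p or Box r is true.
  At 1: no accessible worlds, so Box r holds vacuously.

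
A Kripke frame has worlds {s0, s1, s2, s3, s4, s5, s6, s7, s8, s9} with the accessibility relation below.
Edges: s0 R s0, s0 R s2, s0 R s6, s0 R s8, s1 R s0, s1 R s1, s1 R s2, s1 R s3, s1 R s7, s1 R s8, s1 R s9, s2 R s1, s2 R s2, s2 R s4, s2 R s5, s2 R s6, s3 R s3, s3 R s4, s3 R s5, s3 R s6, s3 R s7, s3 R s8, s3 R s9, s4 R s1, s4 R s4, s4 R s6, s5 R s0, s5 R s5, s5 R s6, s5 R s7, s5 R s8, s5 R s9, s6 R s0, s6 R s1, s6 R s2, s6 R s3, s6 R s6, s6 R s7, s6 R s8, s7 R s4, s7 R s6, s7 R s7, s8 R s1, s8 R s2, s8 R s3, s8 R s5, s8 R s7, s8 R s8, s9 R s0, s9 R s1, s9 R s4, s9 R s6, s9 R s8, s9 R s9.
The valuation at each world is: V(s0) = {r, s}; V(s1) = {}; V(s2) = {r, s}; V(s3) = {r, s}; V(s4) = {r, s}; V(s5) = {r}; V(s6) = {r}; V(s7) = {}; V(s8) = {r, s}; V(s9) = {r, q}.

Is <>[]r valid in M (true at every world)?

No

Let φ = <>[]r. Evaluate φ at each world:
  s0 (successors {s0, s2, s6, s8}): φ is true.
  s1 (successors {s0, s1, s2, s3, s7, s8, s9}): φ is true.
  s2 (successors {s1, s2, s4, s5, s6}): φ is false.
  s3 (successors {s3, s4, s5, s6, s7, s8, s9}): φ is false.
  s4 (successors {s1, s4, s6}): φ is false.
  s5 (successors {s0, s5, s6, s7, s8, s9}): φ is true.
  s6 (successors {s0, s1, s2, s3, s6, s7, s8}): φ is true.
  s7 (successors {s4, s6, s7}): φ is false.
  s8 (successors {s1, s2, s3, s5, s7, s8}): φ is false.
  s9 (successors {s0, s1, s4, s6, s8, s9}): φ is true.
Detail at s2 (counterexample):
  At s2: <>[]r requires []r at some successor in {s1, s2, s4, s5, s6}.
    At s1: []r is false.
    At s2: []r is false.
    At s4: []r is false.
    At s5: []r is false.
    At s6: []r is false.
  So <>[]r is false at s2.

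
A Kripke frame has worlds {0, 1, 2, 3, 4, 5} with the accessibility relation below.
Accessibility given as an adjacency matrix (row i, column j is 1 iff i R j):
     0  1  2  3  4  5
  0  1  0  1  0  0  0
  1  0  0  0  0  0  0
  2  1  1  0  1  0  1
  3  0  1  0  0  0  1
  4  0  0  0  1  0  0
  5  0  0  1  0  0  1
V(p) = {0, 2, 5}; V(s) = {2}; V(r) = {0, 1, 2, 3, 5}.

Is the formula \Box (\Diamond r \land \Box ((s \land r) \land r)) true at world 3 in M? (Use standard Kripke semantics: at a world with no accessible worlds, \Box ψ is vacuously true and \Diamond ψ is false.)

At 3: \Box (\Diamond r \land \Box ((s \land r) \land r)) requires \Diamond r \land \Box ((s \land r) \land r) at every successor {1, 5}.
  \Diamond r \land \Box ((s \land r) \land r) fails at 1, so \Box (\Diamond r \land \Box ((s \land r) \land r)) is false at 3.
    At 1: \Diamond r is false, \Box ((s \land r) \land r) is true, so \Diamond r \land \Box ((s \land r) \land r) is false.
      At 1: no accessible worlds, so \Diamond r is false.
      At 1: no accessible worlds, so \Box ((s \land r) \land r) holds vacuously.

No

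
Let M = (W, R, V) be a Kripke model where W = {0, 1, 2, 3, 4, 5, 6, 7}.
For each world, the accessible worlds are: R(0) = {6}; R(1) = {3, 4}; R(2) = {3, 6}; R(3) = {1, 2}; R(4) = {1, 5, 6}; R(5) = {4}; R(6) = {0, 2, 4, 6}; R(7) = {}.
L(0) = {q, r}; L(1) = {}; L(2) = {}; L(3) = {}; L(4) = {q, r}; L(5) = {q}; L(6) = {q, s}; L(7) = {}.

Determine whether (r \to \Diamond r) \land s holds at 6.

Recall that \Diamond ψ holds at a world iff ψ holds at some accessible world.
At 6: r \to \Diamond r is true, s is true, so (r \to \Diamond r) \land s is true.
  At 6: r is false, \Diamond r is true, so r \to \Diamond r is true.
    At 6: \Diamond r requires r at some successor in {0, 2, 4, 6}.
      r holds at 0, so \Diamond r is true at 6.

Yes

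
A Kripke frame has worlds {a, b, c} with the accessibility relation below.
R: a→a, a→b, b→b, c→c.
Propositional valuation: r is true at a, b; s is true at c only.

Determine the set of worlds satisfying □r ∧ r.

Let φ = □r ∧ r. Evaluate φ at each world:
  a (successors {a, b}): φ is true.
  b (successors {b}): φ is true.
  c (successors {c}): φ is false.
For instance, at b:
  At b: □r is true, r is true, so □r ∧ r is true.
    At b: □r requires r at every successor {b}.
      At b: r is true.
    So □r is true at b.
Satisfying worlds: {a, b}

a, b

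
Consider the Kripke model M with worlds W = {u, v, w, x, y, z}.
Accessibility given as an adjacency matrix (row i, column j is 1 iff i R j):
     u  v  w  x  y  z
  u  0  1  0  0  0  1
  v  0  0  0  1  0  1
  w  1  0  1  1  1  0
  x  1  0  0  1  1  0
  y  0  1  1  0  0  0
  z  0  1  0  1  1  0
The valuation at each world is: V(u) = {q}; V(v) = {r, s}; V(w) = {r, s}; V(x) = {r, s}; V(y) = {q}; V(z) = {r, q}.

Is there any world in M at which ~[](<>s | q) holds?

No

Let φ = ~[](<>s | q). Evaluate φ at each world:
  u (successors {v, z}): φ is false.
  v (successors {x, z}): φ is false.
  w (successors {u, w, x, y}): φ is false.
  x (successors {u, x, y}): φ is false.
  y (successors {v, w}): φ is false.
  z (successors {v, x, y}): φ is false.
For instance, at z:
  At z: [](<>s | q) is true, so ~[](<>s | q) is false.
    At z: [](<>s | q) requires <>s | q at every successor {v, x, y}.
      At v: <>s | q is true.
      At x: <>s | q is true.
      At y: <>s | q is true.
    So [](<>s | q) is true at z.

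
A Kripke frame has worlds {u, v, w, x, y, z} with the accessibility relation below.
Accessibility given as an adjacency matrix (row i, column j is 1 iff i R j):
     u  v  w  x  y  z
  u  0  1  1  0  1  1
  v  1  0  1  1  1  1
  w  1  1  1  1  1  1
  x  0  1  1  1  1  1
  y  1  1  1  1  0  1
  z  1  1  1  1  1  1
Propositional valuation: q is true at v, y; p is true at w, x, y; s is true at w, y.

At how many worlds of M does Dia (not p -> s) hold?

6

Let φ = Dia (not p -> s). Evaluate φ at each world:
  u (successors {v, w, y, z}): φ is true.
  v (successors {u, w, x, y, z}): φ is true.
  w (successors {u, v, w, x, y, z}): φ is true.
  x (successors {v, w, x, y, z}): φ is true.
  y (successors {u, v, w, x, z}): φ is true.
  z (successors {u, v, w, x, y, z}): φ is true.
For instance, at x:
  At x: Dia (not p -> s) requires not p -> s at some successor in {v, w, x, y, z}.
    not p -> s holds at w, so Dia (not p -> s) is true at x.
Satisfying worlds: {u, v, w, x, y, z}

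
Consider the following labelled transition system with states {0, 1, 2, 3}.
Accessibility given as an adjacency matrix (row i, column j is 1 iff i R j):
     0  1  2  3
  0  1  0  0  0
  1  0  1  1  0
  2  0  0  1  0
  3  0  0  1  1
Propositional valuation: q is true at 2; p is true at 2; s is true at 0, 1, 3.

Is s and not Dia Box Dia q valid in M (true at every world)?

Let φ = s and not Dia Box Dia q. Evaluate φ at each world:
  0 (successors {0}): φ is true.
  1 (successors {1, 2}): φ is false.
  2 (successors {2}): φ is false.
  3 (successors {2, 3}): φ is false.
Detail at 1 (counterexample):
  At 1: s is true, not Dia Box Dia q is false, so s and not Dia Box Dia q is false.
    At 1: Dia Box Dia q is true, so not Dia Box Dia q is false.
      At 1: Dia Box Dia q requires Box Dia q at some successor in {1, 2}.
        Box Dia q holds at 1, so Dia Box Dia q is true at 1.

No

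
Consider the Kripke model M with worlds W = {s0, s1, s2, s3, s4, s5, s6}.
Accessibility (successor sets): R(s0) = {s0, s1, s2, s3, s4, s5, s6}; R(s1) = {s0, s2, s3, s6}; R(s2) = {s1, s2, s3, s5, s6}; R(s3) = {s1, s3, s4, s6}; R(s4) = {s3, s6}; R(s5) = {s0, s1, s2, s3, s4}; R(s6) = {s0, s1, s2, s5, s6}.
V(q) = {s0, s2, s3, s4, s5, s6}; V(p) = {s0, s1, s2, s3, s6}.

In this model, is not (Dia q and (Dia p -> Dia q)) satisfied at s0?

At s0: Dia q and (Dia p -> Dia q) is true, so not (Dia q and (Dia p -> Dia q)) is false.
  At s0: Dia q is true, Dia p -> Dia q is true, so Dia q and (Dia p -> Dia q) is true.
    At s0: Dia q requires q at some successor in {s0, s1, s2, s3, s4, s5, s6}.
      q holds at s0, so Dia q is true at s0.
    At s0: Dia p is true, Dia q is true, so Dia p -> Dia q is true.
      At s0: Dia p requires p at some successor in {s0, s1, s2, s3, s4, s5, s6}.
        p holds at s0, so Dia p is true at s0.
      At s0: Dia q requires q at some successor in {s0, s1, s2, s3, s4, s5, s6}.
        q holds at s0, so Dia q is true at s0.

No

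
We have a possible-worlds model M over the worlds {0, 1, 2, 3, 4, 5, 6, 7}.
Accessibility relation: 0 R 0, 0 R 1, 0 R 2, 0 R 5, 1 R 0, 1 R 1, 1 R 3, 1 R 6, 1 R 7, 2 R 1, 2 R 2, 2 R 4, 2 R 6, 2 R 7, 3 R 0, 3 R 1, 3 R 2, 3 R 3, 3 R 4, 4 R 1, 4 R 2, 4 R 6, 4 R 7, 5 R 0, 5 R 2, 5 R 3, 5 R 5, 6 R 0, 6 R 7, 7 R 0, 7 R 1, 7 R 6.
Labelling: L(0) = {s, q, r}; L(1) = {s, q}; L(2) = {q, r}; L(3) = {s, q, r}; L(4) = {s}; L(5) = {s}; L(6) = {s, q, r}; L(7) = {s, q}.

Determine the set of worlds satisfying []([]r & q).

none

Let φ = []([]r & q). Evaluate φ at each world:
  0 (successors {0, 1, 2, 5}): φ is false.
  1 (successors {0, 1, 3, 6, 7}): φ is false.
  2 (successors {1, 2, 4, 6, 7}): φ is false.
  3 (successors {0, 1, 2, 3, 4}): φ is false.
  4 (successors {1, 2, 6, 7}): φ is false.
  5 (successors {0, 2, 3, 5}): φ is false.
  6 (successors {0, 7}): φ is false.
  7 (successors {0, 1, 6}): φ is false.
For instance, at 7:
  At 7: []([]r & q) requires []r & q at every successor {0, 1, 6}.
    []r & q fails at 0, so []([]r & q) is false at 7.
      At 0: []r is false, q is true, so []r & q is false.
Satisfying worlds: none.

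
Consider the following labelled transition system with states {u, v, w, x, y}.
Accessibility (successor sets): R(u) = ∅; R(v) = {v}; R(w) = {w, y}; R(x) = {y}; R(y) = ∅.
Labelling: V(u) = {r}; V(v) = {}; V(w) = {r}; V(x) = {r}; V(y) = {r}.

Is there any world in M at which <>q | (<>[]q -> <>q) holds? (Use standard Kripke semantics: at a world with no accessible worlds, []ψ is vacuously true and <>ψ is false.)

Recall that []ψ holds at a world iff ψ holds at every accessible world, and <>ψ holds iff ψ holds at some accessible world.
Let φ = <>q | (<>[]q -> <>q). Evaluate φ at each world:
  u (successors ∅): φ is true.
  v (successors {v}): φ is true.
  w (successors {w, y}): φ is false.
  x (successors {y}): φ is false.
  y (successors ∅): φ is true.
Detail at u (witness):
  At u: <>q is false, <>[]q -> <>q is true, so <>q | (<>[]q -> <>q) is true.
    At u: no accessible worlds, so <>q is false.
    At u: <>[]q is false, <>q is false, so <>[]q -> <>q is true.
      At u: no accessible worlds, so <>[]q is false.
      At u: no accessible worlds, so <>q is false.

Yes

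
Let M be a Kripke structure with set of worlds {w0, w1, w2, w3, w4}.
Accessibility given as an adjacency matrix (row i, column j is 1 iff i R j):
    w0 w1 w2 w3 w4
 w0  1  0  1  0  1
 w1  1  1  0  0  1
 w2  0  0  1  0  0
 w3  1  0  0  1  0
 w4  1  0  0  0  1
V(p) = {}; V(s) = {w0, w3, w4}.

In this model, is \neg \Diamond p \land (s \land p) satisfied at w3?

Recall that \Diamond ψ holds at a world iff ψ holds at some accessible world.
At w3: \neg \Diamond p is true, s \land p is false, so \neg \Diamond p \land (s \land p) is false.
  At w3: \Diamond p is false, so \neg \Diamond p is true.
    At w3: \Diamond p requires p at some successor in {w0, w3}.
      At w0: p is false.
      At w3: p is false.
    So \Diamond p is false at w3.

No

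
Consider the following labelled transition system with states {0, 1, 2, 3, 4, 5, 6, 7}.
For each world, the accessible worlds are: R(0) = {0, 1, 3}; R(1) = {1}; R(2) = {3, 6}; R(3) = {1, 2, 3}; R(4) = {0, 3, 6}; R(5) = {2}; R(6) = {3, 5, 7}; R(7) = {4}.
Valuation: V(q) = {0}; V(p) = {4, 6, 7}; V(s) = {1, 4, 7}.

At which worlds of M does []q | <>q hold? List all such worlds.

Let φ = []q | <>q. Evaluate φ at each world:
  0 (successors {0, 1, 3}): φ is true.
  1 (successors {1}): φ is false.
  2 (successors {3, 6}): φ is false.
  3 (successors {1, 2, 3}): φ is false.
  4 (successors {0, 3, 6}): φ is true.
  5 (successors {2}): φ is false.
  6 (successors {3, 5, 7}): φ is false.
  7 (successors {4}): φ is false.
For instance, at 1:
  At 1: []q is false, <>q is false, so []q | <>q is false.
    At 1: []q requires q at every successor {1}.
      q fails at 1, so []q is false at 1.
    At 1: <>q requires q at some successor in {1}.
      At 1: q is false.
    So <>q is false at 1.
Satisfying worlds: {0, 4}

0, 4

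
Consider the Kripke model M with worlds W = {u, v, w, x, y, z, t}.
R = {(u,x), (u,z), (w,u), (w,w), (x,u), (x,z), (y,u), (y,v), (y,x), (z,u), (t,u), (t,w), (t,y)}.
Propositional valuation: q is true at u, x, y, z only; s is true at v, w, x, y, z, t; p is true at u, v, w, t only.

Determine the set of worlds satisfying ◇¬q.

w, y, t

Recall that ◇ψ holds at a world iff ψ holds at some accessible world.
Let φ = ◇¬q. Evaluate φ at each world:
  u (successors {x, z}): φ is false.
  v (successors ∅): φ is false.
  w (successors {u, w}): φ is true.
  x (successors {u, z}): φ is false.
  y (successors {u, v, x}): φ is true.
  z (successors {u}): φ is false.
  t (successors {u, w, y}): φ is true.
For instance, at w:
  At w: ◇¬q requires ¬q at some successor in {u, w}.
    ¬q holds at w, so ◇¬q is true at w.
Satisfying worlds: {w, y, t}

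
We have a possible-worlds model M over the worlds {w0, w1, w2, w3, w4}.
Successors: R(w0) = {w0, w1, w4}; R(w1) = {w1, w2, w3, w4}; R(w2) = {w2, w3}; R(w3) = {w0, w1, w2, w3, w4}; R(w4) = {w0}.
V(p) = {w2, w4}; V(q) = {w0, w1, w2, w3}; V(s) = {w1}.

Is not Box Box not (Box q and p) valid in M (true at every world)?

Let φ = not Box Box not (Box q and p). Evaluate φ at each world:
  w0 (successors {w0, w1, w4}): φ is true.
  w1 (successors {w1, w2, w3, w4}): φ is true.
  w2 (successors {w2, w3}): φ is true.
  w3 (successors {w0, w1, w2, w3, w4}): φ is true.
  w4 (successors {w0}): φ is true.
For instance, at w4:
  At w4: Box Box not (Box q and p) is false, so not Box Box not (Box q and p) is true.
    At w4: Box Box not (Box q and p) requires Box not (Box q and p) at every successor {w0}.
      Box not (Box q and p) fails at w0, so Box Box not (Box q and p) is false at w4.

Yes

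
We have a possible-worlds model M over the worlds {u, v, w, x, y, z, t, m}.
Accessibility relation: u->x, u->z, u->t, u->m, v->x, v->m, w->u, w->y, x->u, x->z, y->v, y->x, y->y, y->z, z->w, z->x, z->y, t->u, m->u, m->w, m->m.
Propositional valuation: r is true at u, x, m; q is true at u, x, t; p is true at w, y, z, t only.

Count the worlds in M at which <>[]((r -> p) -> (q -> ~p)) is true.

7

Let φ = <>[]((r -> p) -> (q -> ~p)). Evaluate φ at each world:
  u (successors {x, z, t, m}): φ is true.
  v (successors {x, m}): φ is true.
  w (successors {u, y}): φ is true.
  x (successors {u, z}): φ is true.
  y (successors {v, x, y, z}): φ is true.
  z (successors {w, x, y}): φ is true.
  t (successors {u}): φ is false.
  m (successors {u, w, m}): φ is true.
For instance, at t:
  At t: <>[]((r -> p) -> (q -> ~p)) requires []((r -> p) -> (q -> ~p)) at some successor in {u}.
    At u: []((r -> p) -> (q -> ~p)) is false.
  So <>[]((r -> p) -> (q -> ~p)) is false at t.
Satisfying worlds: {u, v, w, x, y, z, m}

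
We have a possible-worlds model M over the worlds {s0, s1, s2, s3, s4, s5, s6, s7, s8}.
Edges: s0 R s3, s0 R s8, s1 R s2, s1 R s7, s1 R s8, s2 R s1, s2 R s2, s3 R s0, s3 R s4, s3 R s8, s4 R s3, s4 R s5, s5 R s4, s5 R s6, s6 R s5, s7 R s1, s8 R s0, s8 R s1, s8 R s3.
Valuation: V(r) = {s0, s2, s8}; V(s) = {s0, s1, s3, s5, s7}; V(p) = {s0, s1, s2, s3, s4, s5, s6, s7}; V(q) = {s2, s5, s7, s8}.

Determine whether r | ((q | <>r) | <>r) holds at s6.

No

At s6: r is false, (q | <>r) | <>r is false, so r | ((q | <>r) | <>r) is false.
  At s6: q | <>r is false, <>r is false, so (q | <>r) | <>r is false.
    At s6: q is false, <>r is false, so q | <>r is false.
      At s6: <>r requires r at some successor in {s5}.
        At s5: r is false.
      So <>r is false at s6.
    At s6: <>r requires r at some successor in {s5}.
      At s5: r is false.
    So <>r is false at s6.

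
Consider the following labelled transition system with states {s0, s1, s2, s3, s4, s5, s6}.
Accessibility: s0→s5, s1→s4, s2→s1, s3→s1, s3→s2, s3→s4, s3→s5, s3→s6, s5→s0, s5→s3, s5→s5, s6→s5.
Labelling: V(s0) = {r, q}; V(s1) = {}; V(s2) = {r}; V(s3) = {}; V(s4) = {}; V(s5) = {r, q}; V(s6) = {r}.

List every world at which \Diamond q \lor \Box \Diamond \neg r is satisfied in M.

s0, s2, s3, s4, s5, s6

Let φ = \Diamond q \lor \Box \Diamond \neg r. Evaluate φ at each world:
  s0 (successors {s5}): φ is true.
  s1 (successors {s4}): φ is false.
  s2 (successors {s1}): φ is true.
  s3 (successors {s1, s2, s4, s5, s6}): φ is true.
  s4 (successors ∅): φ is true.
  s5 (successors {s0, s3, s5}): φ is true.
  s6 (successors {s5}): φ is true.
For instance, at s1:
  At s1: \Diamond q is false, \Box \Diamond \neg r is false, so \Diamond q \lor \Box \Diamond \neg r is false.
    At s1: \Diamond q requires q at some successor in {s4}.
      At s4: q is false.
    So \Diamond q is false at s1.
    At s1: \Box \Diamond \neg r requires \Diamond \neg r at every successor {s4}.
      \Diamond \neg r fails at s4, so \Box \Diamond \neg r is false at s1.
Satisfying worlds: {s0, s2, s3, s4, s5, s6}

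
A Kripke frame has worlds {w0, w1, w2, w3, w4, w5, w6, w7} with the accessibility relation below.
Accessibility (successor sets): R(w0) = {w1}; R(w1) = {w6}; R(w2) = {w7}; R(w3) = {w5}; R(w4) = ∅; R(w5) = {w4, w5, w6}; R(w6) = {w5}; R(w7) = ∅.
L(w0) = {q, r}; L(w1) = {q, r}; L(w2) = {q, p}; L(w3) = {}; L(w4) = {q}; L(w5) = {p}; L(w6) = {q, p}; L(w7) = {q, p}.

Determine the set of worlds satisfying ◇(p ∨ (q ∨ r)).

w0, w1, w2, w3, w5, w6

Let φ = ◇(p ∨ (q ∨ r)). Evaluate φ at each world:
  w0 (successors {w1}): φ is true.
  w1 (successors {w6}): φ is true.
  w2 (successors {w7}): φ is true.
  w3 (successors {w5}): φ is true.
  w4 (successors ∅): φ is false.
  w5 (successors {w4, w5, w6}): φ is true.
  w6 (successors {w5}): φ is true.
  w7 (successors ∅): φ is false.
For instance, at w0:
  At w0: ◇(p ∨ (q ∨ r)) requires p ∨ (q ∨ r) at some successor in {w1}.
    p ∨ (q ∨ r) holds at w1, so ◇(p ∨ (q ∨ r)) is true at w0.
Satisfying worlds: {w0, w1, w2, w3, w5, w6}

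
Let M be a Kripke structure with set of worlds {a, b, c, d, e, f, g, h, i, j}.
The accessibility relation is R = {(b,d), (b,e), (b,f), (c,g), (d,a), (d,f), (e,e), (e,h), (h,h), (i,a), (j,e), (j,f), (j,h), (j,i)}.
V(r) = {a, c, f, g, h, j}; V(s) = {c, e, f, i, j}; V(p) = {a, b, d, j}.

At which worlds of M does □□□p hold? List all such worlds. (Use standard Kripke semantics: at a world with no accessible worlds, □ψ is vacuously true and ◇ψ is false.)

Let φ = □□□p. Evaluate φ at each world:
  a (successors ∅): φ is true.
  b (successors {d, e, f}): φ is false.
  c (successors {g}): φ is true.
  d (successors {a, f}): φ is true.
  e (successors {e, h}): φ is false.
  f (successors ∅): φ is true.
  g (successors ∅): φ is true.
  h (successors {h}): φ is false.
  i (successors {a}): φ is true.
  j (successors {e, f, h, i}): φ is false.
For instance, at d:
  At d: □□□p requires □□p at every successor {a, f}.
      At a: no accessible worlds, so □□p holds vacuously.
      At f: no accessible worlds, so □□p holds vacuously.
  So □□□p is true at d.
Satisfying worlds: {a, c, d, f, g, i}

a, c, d, f, g, i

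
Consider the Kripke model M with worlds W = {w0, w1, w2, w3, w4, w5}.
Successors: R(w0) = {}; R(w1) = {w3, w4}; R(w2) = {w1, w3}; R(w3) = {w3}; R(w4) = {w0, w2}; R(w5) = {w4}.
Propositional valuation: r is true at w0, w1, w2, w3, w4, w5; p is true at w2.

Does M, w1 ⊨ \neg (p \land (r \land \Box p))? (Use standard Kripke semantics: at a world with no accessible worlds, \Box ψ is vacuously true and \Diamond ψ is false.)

Yes

At w1: p \land (r \land \Box p) is false, so \neg (p \land (r \land \Box p)) is true.
  At w1: p is false, r \land \Box p is false, so p \land (r \land \Box p) is false.
    At w1: r is true, \Box p is false, so r \land \Box p is false.
      At w1: \Box p requires p at every successor {w3, w4}.
        p fails at w3, so \Box p is false at w1.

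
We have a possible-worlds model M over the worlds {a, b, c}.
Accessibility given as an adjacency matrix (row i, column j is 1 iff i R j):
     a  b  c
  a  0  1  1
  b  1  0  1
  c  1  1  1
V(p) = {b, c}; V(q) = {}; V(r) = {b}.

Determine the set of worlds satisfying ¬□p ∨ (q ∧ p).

Let φ = ¬□p ∨ (q ∧ p). Evaluate φ at each world:
  a (successors {b, c}): φ is false.
  b (successors {a, c}): φ is true.
  c (successors {a, b, c}): φ is true.
For instance, at b:
  At b: ¬□p is true, q ∧ p is false, so ¬□p ∨ (q ∧ p) is true.
    At b: □p is false, so ¬□p is true.
      At b: □p requires p at every successor {a, c}.
        p fails at a, so □p is false at b.
Satisfying worlds: {b, c}

b, c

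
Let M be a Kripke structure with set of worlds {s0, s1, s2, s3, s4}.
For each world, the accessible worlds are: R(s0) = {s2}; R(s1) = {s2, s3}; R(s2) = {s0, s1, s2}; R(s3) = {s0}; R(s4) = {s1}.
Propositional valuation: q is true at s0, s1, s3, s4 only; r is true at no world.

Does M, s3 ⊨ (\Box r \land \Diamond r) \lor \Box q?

Recall that \Box ψ holds at a world iff ψ holds at every accessible world, and \Diamond ψ holds iff ψ holds at some accessible world.
At s3: \Box r \land \Diamond r is false, \Box q is true, so (\Box r \land \Diamond r) \lor \Box q is true.
  At s3: \Box r is false, \Diamond r is false, so \Box r \land \Diamond r is false.
    At s3: \Box r requires r at every successor {s0}.
      r fails at s0, so \Box r is false at s3.
    At s3: \Diamond r requires r at some successor in {s0}.
      At s0: r is false.
    So \Diamond r is false at s3.
  At s3: \Box q requires q at every successor {s0}.
    At s0: q is true.
  So \Box q is true at s3.

Yes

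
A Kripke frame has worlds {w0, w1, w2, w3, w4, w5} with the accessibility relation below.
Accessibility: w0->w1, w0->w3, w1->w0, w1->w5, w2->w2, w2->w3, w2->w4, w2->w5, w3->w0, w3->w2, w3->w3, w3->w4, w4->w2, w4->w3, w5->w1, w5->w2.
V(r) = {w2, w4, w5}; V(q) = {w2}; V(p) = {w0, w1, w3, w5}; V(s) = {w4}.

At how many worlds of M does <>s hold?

Let φ = <>s. Evaluate φ at each world:
  w0 (successors {w1, w3}): φ is false.
  w1 (successors {w0, w5}): φ is false.
  w2 (successors {w2, w3, w4, w5}): φ is true.
  w3 (successors {w0, w2, w3, w4}): φ is true.
  w4 (successors {w2, w3}): φ is false.
  w5 (successors {w1, w2}): φ is false.
For instance, at w2:
  At w2: <>s requires s at some successor in {w2, w3, w4, w5}.
    s holds at w4, so <>s is true at w2.
Satisfying worlds: {w2, w3}

2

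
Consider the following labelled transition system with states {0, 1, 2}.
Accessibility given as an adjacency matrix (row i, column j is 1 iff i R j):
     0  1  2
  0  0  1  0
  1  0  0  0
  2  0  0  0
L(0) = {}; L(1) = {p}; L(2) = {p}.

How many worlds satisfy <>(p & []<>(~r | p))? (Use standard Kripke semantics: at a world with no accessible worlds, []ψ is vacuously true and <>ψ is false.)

1

Let φ = <>(p & []<>(~r | p)). Evaluate φ at each world:
  0 (successors {1}): φ is true.
  1 (successors ∅): φ is false.
  2 (successors ∅): φ is false.
For instance, at 0:
  At 0: <>(p & []<>(~r | p)) requires p & []<>(~r | p) at some successor in {1}.
    p & []<>(~r | p) holds at 1, so <>(p & []<>(~r | p)) is true at 0.
      At 1: p is true, []<>(~r | p) is true, so p & []<>(~r | p) is true.
Satisfying worlds: {0}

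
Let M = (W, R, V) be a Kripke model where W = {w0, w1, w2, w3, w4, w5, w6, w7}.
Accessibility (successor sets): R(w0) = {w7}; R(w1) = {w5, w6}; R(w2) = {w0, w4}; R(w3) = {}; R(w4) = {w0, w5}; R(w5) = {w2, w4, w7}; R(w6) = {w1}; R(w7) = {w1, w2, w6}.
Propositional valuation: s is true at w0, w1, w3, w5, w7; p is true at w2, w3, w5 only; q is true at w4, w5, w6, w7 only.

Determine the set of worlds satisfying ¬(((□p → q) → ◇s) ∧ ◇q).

w3, w6

Let φ = ¬(((□p → q) → ◇s) ∧ ◇q). Evaluate φ at each world:
  w0 (successors {w7}): φ is false.
  w1 (successors {w5, w6}): φ is false.
  w2 (successors {w0, w4}): φ is false.
  w3 (successors ∅): φ is true.
  w4 (successors {w0, w5}): φ is false.
  w5 (successors {w2, w4, w7}): φ is false.
  w6 (successors {w1}): φ is true.
  w7 (successors {w1, w2, w6}): φ is false.
For instance, at w5:
  At w5: ((□p → q) → ◇s) ∧ ◇q is true, so ¬(((□p → q) → ◇s) ∧ ◇q) is false.
    At w5: (□p → q) → ◇s is true, ◇q is true, so ((□p → q) → ◇s) ∧ ◇q is true.
      At w5: □p → q is true, ◇s is true, so (□p → q) → ◇s is true.
      At w5: ◇q requires q at some successor in {w2, w4, w7}.
        q holds at w4, so ◇q is true at w5.
Satisfying worlds: {w3, w6}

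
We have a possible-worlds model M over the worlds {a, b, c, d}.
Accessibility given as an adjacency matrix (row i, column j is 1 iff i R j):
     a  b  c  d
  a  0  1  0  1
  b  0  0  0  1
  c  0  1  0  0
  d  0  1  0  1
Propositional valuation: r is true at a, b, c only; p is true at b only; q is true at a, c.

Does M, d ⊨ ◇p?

At d: ◇p requires p at some successor in {b, d}.
  p holds at b, so ◇p is true at d.

Yes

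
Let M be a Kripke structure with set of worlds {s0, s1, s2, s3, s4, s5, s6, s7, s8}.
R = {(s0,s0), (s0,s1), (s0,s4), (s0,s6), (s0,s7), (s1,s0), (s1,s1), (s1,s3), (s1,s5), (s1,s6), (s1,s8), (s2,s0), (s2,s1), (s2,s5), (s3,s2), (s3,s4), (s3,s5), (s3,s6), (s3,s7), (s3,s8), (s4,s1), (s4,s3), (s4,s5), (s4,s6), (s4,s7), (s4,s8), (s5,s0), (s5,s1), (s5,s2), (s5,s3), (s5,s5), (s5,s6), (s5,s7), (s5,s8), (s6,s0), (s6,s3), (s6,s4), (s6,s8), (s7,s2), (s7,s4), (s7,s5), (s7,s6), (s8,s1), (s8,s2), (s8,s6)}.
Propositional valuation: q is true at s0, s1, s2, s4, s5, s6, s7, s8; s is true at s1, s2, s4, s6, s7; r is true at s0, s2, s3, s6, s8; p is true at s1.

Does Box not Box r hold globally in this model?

Yes

Let φ = Box not Box r. Evaluate φ at each world:
  s0 (successors {s0, s1, s4, s6, s7}): φ is true.
  s1 (successors {s0, s1, s3, s5, s6, s8}): φ is true.
  s2 (successors {s0, s1, s5}): φ is true.
  s3 (successors {s2, s4, s5, s6, s7, s8}): φ is true.
  s4 (successors {s1, s3, s5, s6, s7, s8}): φ is true.
  s5 (successors {s0, s1, s2, s3, s5, s6, s7, s8}): φ is true.
  s6 (successors {s0, s3, s4, s8}): φ is true.
  s7 (successors {s2, s4, s5, s6}): φ is true.
  s8 (successors {s1, s2, s6}): φ is true.
For instance, at s4:
  At s4: Box not Box r requires not Box r at every successor {s1, s3, s5, s6, s7, s8}.
    At s1: not Box r is true.
    At s3: not Box r is true.
    At s5: not Box r is true.
    At s6: not Box r is true.
    At s7: not Box r is true.
    At s8: not Box r is true.
  So Box not Box r is true at s4.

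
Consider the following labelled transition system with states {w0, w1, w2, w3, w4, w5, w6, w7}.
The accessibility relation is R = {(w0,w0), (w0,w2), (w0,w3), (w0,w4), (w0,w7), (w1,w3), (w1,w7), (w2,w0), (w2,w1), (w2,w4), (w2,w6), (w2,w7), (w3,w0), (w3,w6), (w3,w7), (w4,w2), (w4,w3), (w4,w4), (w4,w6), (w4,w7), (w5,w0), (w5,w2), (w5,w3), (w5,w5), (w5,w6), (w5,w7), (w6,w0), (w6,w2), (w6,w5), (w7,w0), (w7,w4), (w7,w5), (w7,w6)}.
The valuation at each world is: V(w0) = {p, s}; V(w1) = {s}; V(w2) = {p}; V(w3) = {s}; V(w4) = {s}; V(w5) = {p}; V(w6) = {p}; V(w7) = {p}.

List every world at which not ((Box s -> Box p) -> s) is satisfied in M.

w2, w5, w6, w7

Recall that Box ψ holds at a world iff ψ holds at every accessible world, and Dia ψ holds iff ψ holds at some accessible world.
Let φ = not ((Box s -> Box p) -> s). Evaluate φ at each world:
  w0 (successors {w0, w2, w3, w4, w7}): φ is false.
  w1 (successors {w3, w7}): φ is false.
  w2 (successors {w0, w1, w4, w6, w7}): φ is true.
  w3 (successors {w0, w6, w7}): φ is false.
  w4 (successors {w2, w3, w4, w6, w7}): φ is false.
  w5 (successors {w0, w2, w3, w5, w6, w7}): φ is true.
  w6 (successors {w0, w2, w5}): φ is true.
  w7 (successors {w0, w4, w5, w6}): φ is true.
For instance, at w2:
  At w2: (Box s -> Box p) -> s is false, so not ((Box s -> Box p) -> s) is true.
    At w2: Box s -> Box p is true, s is false, so (Box s -> Box p) -> s is false.
      At w2: Box s is false, Box p is false, so Box s -> Box p is true.
Satisfying worlds: {w2, w5, w6, w7}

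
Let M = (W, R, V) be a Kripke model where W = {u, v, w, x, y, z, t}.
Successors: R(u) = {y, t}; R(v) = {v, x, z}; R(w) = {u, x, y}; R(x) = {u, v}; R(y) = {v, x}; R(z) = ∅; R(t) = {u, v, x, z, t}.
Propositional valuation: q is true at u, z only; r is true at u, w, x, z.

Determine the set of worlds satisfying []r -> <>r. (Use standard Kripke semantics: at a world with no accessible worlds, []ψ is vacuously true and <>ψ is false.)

u, v, w, x, y, t

Let φ = []r -> <>r. Evaluate φ at each world:
  u (successors {y, t}): φ is true.
  v (successors {v, x, z}): φ is true.
  w (successors {u, x, y}): φ is true.
  x (successors {u, v}): φ is true.
  y (successors {v, x}): φ is true.
  z (successors ∅): φ is false.
  t (successors {u, v, x, z, t}): φ is true.
For instance, at w:
  At w: []r is false, <>r is true, so []r -> <>r is true.
    At w: []r requires r at every successor {u, x, y}.
      r fails at y, so []r is false at w.
    At w: <>r requires r at some successor in {u, x, y}.
      r holds at u, so <>r is true at w.
Satisfying worlds: {u, v, w, x, y, t}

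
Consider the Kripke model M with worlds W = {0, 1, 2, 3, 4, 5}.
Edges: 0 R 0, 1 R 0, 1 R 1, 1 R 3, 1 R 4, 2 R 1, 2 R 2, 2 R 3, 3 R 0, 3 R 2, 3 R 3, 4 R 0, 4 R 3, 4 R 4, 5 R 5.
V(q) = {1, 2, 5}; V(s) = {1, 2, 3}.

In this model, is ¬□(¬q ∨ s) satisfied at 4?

At 4: □(¬q ∨ s) is true, so ¬□(¬q ∨ s) is false.
  At 4: □(¬q ∨ s) requires ¬q ∨ s at every successor {0, 3, 4}.
    At 0: ¬q ∨ s is true.
    At 3: ¬q ∨ s is true.
    At 4: ¬q ∨ s is true.
  So □(¬q ∨ s) is true at 4.

No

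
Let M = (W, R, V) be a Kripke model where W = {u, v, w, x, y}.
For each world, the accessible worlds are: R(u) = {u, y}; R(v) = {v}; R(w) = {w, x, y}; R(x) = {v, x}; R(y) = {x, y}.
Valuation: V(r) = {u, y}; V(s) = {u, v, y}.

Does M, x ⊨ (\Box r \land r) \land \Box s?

No

Recall that \Box ψ holds at a world iff ψ holds at every accessible world, and \Diamond ψ holds iff ψ holds at some accessible world.
At x: \Box r \land r is false, \Box s is false, so (\Box r \land r) \land \Box s is false.
  At x: \Box r is false, r is false, so \Box r \land r is false.
    At x: \Box r requires r at every successor {v, x}.
      r fails at v, so \Box r is false at x.
  At x: \Box s requires s at every successor {v, x}.
    s fails at x, so \Box s is false at x.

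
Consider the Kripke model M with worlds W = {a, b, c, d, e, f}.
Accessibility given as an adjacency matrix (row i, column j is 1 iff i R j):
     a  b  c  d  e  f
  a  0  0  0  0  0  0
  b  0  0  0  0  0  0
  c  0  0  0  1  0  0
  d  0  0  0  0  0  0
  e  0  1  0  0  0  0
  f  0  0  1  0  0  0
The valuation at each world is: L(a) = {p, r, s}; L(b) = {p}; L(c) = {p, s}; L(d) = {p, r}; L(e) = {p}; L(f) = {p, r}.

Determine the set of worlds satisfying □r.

Let φ = □r. Evaluate φ at each world:
  a (successors ∅): φ is true.
  b (successors ∅): φ is true.
  c (successors {d}): φ is true.
  d (successors ∅): φ is true.
  e (successors {b}): φ is false.
  f (successors {c}): φ is false.
For instance, at f:
  At f: □r requires r at every successor {c}.
    r fails at c, so □r is false at f.
Satisfying worlds: {a, b, c, d}

a, b, c, d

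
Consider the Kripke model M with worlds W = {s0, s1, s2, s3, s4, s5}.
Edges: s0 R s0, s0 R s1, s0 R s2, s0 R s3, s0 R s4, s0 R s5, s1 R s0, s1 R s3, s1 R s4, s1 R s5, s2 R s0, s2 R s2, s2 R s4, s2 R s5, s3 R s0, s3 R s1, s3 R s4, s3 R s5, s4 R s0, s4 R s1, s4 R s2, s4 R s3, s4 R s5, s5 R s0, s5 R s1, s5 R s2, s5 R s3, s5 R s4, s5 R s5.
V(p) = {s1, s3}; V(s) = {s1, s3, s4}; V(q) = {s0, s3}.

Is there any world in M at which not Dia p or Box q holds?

Yes

Let φ = not Dia p or Box q. Evaluate φ at each world:
  s0 (successors {s0, s1, s2, s3, s4, s5}): φ is false.
  s1 (successors {s0, s3, s4, s5}): φ is false.
  s2 (successors {s0, s2, s4, s5}): φ is true.
  s3 (successors {s0, s1, s4, s5}): φ is false.
  s4 (successors {s0, s1, s2, s3, s5}): φ is false.
  s5 (successors {s0, s1, s2, s3, s4, s5}): φ is false.
Detail at s2 (witness):
  At s2: not Dia p is true, Box q is false, so not Dia p or Box q is true.
    At s2: Dia p is false, so not Dia p is true.
      At s2: Dia p requires p at some successor in {s0, s2, s4, s5}.
        At s0: p is false.
        At s2: p is false.
        At s4: p is false.
        At s5: p is false.
      So Dia p is false at s2.
    At s2: Box q requires q at every successor {s0, s2, s4, s5}.
      q fails at s2, so Box q is false at s2.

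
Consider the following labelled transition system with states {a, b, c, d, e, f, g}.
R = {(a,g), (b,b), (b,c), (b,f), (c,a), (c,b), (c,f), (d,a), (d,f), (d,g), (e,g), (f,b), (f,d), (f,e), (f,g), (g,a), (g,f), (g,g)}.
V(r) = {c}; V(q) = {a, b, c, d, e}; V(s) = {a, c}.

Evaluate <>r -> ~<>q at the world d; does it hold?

At d: <>r is false, ~<>q is false, so <>r -> ~<>q is true.
  At d: <>r requires r at some successor in {a, f, g}.
    At a: r is false.
    At f: r is false.
    At g: r is false.
  So <>r is false at d.
  At d: <>q is true, so ~<>q is false.
    At d: <>q requires q at some successor in {a, f, g}.
      q holds at a, so <>q is true at d.

Yes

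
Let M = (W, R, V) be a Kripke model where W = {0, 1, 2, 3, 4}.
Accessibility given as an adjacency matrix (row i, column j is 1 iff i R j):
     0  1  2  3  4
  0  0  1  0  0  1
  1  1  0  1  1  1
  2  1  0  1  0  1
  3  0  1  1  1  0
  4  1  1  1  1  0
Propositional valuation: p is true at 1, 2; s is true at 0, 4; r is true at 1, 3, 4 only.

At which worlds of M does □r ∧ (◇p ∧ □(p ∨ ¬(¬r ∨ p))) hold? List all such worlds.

0

Let φ = □r ∧ (◇p ∧ □(p ∨ ¬(¬r ∨ p))). Evaluate φ at each world:
  0 (successors {1, 4}): φ is true.
  1 (successors {0, 2, 3, 4}): φ is false.
  2 (successors {0, 2, 4}): φ is false.
  3 (successors {1, 2, 3}): φ is false.
  4 (successors {0, 1, 2, 3}): φ is false.
For instance, at 4:
  At 4: □r is false, ◇p ∧ □(p ∨ ¬(¬r ∨ p)) is false, so □r ∧ (◇p ∧ □(p ∨ ¬(¬r ∨ p))) is false.
    At 4: □r requires r at every successor {0, 1, 2, 3}.
      r fails at 0, so □r is false at 4.
    At 4: ◇p is true, □(p ∨ ¬(¬r ∨ p)) is false, so ◇p ∧ □(p ∨ ¬(¬r ∨ p)) is false.
      At 4: ◇p requires p at some successor in {0, 1, 2, 3}.
        p holds at 1, so ◇p is true at 4.
      At 4: □(p ∨ ¬(¬r ∨ p)) requires p ∨ ¬(¬r ∨ p) at every successor {0, 1, 2, 3}.
        p ∨ ¬(¬r ∨ p) fails at 0, so □(p ∨ ¬(¬r ∨ p)) is false at 4.
Satisfying worlds: {0}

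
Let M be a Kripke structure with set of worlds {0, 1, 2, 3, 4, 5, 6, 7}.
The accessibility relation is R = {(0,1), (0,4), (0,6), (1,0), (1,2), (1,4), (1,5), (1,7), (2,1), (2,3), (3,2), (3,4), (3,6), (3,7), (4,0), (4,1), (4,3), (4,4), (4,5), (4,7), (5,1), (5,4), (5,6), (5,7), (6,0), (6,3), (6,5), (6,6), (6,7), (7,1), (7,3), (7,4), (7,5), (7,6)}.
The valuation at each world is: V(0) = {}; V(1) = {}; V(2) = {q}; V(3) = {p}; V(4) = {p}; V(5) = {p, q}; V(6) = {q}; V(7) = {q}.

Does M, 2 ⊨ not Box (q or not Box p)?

At 2: Box (q or not Box p) is true, so not Box (q or not Box p) is false.
  At 2: Box (q or not Box p) requires q or not Box p at every successor {1, 3}.
      At 1: q is false, not Box p is true, so q or not Box p is true.
      At 3: q is false, not Box p is true, so q or not Box p is true.
  So Box (q or not Box p) is true at 2.

No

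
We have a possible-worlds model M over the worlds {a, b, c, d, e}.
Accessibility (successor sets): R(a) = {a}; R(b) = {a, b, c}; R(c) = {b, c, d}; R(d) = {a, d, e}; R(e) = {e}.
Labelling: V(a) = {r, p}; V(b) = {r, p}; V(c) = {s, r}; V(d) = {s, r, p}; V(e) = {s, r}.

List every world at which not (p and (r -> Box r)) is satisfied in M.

Let φ = not (p and (r -> Box r)). Evaluate φ at each world:
  a (successors {a}): φ is false.
  b (successors {a, b, c}): φ is false.
  c (successors {b, c, d}): φ is true.
  d (successors {a, d, e}): φ is false.
  e (successors {e}): φ is true.
For instance, at c:
  At c: p and (r -> Box r) is false, so not (p and (r -> Box r)) is true.
    At c: p is false, r -> Box r is true, so p and (r -> Box r) is false.
      At c: r is true, Box r is true, so r -> Box r is true.
Satisfying worlds: {c, e}

c, e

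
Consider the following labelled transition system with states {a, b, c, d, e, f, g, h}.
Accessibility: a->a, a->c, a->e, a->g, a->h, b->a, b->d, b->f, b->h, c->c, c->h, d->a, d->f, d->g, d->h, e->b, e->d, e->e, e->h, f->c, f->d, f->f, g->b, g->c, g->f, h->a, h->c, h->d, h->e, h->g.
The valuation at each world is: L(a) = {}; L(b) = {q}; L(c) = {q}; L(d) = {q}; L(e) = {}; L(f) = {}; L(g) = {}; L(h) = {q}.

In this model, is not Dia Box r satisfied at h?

Yes

At h: Dia Box r is false, so not Dia Box r is true.
  At h: Dia Box r requires Box r at some successor in {a, c, d, e, g}.
    At a: Box r is false.
    At c: Box r is false.
    At d: Box r is false.
    At e: Box r is false.
    At g: Box r is false.
  So Dia Box r is false at h.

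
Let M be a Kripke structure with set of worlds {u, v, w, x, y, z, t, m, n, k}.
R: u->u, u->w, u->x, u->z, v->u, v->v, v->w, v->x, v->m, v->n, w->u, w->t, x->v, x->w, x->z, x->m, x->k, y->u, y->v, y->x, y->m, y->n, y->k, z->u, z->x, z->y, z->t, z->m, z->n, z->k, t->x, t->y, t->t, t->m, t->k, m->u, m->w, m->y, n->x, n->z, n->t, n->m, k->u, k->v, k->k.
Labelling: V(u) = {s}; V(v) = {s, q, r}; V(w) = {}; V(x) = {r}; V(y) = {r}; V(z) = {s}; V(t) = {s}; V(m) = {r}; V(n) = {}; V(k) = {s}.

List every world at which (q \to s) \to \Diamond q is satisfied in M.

Let φ = (q \to s) \to \Diamond q. Evaluate φ at each world:
  u (successors {u, w, x, z}): φ is false.
  v (successors {u, v, w, x, m, n}): φ is true.
  w (successors {u, t}): φ is false.
  x (successors {v, w, z, m, k}): φ is true.
  y (successors {u, v, x, m, n, k}): φ is true.
  z (successors {u, x, y, t, m, n, k}): φ is false.
  t (successors {x, y, t, m, k}): φ is false.
  m (successors {u, w, y}): φ is false.
  n (successors {x, z, t, m}): φ is false.
  k (successors {u, v, k}): φ is true.
For instance, at z:
  At z: q \to s is true, \Diamond q is false, so (q \to s) \to \Diamond q is false.
    At z: \Diamond q requires q at some successor in {u, x, y, t, m, n, k}.
      At u: q is false.
      At x: q is false.
      At y: q is false.
      At t: q is false.
      At m: q is false.
      At n: q is false.
      At k: q is false.
    So \Diamond q is false at z.
Satisfying worlds: {v, x, y, k}

v, x, y, k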